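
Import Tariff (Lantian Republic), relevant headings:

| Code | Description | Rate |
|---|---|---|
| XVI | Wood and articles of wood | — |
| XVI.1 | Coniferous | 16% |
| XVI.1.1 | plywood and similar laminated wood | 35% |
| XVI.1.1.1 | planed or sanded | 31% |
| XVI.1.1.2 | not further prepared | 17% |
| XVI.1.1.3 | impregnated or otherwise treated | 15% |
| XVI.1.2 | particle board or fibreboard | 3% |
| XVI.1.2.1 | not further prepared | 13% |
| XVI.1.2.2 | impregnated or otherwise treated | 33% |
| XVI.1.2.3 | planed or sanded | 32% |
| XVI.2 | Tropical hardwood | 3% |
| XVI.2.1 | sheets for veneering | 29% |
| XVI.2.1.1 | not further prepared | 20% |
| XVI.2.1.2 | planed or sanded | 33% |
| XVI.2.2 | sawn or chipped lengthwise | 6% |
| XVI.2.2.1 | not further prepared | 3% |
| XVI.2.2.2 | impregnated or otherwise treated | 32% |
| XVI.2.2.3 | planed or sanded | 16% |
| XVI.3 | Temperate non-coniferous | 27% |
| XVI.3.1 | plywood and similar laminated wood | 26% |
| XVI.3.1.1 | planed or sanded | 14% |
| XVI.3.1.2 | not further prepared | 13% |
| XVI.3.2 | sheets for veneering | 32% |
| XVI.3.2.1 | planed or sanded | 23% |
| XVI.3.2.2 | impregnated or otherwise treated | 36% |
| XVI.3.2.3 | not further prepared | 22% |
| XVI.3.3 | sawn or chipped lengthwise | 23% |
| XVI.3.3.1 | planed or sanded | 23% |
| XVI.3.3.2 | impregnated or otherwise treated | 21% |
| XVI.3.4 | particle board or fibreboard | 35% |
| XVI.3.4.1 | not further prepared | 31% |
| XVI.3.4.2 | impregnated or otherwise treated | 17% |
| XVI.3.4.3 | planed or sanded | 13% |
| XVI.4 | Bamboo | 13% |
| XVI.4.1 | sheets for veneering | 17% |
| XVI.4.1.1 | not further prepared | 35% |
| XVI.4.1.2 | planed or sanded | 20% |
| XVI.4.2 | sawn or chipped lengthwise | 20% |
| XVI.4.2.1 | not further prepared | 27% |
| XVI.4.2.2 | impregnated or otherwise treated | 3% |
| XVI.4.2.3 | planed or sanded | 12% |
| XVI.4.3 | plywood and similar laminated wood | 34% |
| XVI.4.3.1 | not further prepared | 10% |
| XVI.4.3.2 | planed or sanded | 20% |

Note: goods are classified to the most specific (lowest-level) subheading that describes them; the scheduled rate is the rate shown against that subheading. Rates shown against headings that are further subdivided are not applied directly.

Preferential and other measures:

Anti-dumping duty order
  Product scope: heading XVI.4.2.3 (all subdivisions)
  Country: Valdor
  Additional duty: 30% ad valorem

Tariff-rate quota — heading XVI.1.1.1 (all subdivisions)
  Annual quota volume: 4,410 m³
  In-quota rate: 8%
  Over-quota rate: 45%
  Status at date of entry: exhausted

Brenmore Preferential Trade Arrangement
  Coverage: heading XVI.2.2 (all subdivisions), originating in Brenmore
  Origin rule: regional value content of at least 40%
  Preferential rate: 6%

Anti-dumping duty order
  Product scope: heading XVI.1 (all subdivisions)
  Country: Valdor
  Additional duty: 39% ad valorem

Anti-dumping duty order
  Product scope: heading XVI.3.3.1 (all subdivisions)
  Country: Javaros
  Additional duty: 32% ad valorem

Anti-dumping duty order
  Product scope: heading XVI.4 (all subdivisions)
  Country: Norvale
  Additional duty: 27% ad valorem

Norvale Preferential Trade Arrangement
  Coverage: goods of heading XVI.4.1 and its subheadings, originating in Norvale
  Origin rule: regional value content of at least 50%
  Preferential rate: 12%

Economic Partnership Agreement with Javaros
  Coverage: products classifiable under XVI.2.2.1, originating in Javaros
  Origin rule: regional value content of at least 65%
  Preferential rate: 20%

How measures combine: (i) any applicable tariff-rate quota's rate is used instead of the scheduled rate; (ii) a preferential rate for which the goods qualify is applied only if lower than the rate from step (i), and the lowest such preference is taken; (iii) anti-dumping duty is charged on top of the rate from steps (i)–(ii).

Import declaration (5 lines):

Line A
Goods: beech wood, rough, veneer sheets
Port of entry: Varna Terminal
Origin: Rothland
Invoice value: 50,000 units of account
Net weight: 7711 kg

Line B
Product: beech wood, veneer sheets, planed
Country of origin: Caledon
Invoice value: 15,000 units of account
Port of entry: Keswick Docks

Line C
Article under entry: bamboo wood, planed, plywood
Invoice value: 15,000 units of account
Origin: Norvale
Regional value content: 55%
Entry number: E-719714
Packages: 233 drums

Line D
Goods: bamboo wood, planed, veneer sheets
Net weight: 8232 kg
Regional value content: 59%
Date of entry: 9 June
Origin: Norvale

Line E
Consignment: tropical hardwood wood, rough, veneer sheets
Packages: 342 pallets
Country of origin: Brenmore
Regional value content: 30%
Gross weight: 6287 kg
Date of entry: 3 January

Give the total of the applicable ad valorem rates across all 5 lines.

Line A: beech → XVI.3; veneer sheets → XVI.3.2; rough → XVI.3.2.3. Scheduled 22%. No special measure applies. → 22%.
Line B: beech → XVI.3; veneer sheets → XVI.3.2; planed → XVI.3.2.1. Scheduled 23%. No special measure applies. → 23%.
Line C: bamboo → XVI.4; plywood → XVI.4.3; planed → XVI.4.3.2. Scheduled 20%. Norvale agreement on XVI.4.1: XVI.4.3.2 not covered; anti-dumping (Norvale, XVI.4): +27%; total 20% + 27% = 47%. → 47%.
Line D: bamboo → XVI.4; veneer sheets → XVI.4.1; planed → XVI.4.1.2. Scheduled 20%. Norvale agreement on XVI.4.1: RVC ≥ 50% → 12% available; preferential 12%; anti-dumping (Norvale, XVI.4): +27%; total 12% + 27% = 39%. → 39%.
Line E: tropical hardwood → XVI.2; veneer sheets → XVI.2.1; rough → XVI.2.1.1. Scheduled 20%. Brenmore agreement on XVI.2.2: XVI.2.1.1 not covered. → 20%.
Sum: 22% + 23% + 47% + 39% + 20% = 151%.

151%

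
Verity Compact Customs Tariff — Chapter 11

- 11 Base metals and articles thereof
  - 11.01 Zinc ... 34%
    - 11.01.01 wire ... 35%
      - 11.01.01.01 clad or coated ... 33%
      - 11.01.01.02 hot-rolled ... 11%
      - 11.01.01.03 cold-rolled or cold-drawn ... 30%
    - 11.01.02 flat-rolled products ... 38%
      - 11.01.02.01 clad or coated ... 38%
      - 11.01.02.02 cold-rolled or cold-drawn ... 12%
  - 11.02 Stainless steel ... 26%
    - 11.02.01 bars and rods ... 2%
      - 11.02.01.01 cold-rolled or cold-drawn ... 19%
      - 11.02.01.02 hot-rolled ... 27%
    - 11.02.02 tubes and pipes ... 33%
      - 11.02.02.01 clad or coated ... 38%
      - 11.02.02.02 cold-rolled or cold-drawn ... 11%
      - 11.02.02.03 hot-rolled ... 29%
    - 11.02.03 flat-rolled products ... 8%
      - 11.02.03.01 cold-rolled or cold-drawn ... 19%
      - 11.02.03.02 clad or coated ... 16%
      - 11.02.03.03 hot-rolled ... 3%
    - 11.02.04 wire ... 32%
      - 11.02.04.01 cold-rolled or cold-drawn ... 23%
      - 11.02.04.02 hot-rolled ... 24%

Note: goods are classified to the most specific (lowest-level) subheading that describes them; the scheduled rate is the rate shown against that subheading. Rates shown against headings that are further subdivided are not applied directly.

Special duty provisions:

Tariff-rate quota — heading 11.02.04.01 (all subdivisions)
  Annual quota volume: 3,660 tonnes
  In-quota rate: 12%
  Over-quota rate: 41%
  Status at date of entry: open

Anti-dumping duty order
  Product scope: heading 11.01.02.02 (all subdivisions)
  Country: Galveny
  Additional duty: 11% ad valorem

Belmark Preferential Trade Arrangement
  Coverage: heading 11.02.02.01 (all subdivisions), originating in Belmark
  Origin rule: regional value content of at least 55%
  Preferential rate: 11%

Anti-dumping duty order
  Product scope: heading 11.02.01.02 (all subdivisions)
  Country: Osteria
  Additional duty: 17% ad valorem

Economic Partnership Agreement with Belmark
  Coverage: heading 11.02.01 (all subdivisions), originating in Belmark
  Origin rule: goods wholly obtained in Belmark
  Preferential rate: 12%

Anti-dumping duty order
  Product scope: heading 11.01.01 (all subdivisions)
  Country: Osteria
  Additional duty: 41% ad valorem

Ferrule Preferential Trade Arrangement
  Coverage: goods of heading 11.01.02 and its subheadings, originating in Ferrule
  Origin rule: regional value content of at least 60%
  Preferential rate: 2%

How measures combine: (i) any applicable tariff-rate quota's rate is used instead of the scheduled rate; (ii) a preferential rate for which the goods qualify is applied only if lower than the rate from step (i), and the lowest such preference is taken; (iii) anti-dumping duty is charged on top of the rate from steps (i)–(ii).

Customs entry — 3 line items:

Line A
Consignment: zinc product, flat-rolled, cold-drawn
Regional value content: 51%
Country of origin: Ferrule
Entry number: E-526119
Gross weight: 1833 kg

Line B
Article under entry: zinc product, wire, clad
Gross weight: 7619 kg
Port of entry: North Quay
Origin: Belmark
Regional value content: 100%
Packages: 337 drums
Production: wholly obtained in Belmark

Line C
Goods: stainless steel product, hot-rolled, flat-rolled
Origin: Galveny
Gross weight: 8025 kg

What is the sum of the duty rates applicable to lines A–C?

48%

Line A: zinc → 11.01; flat-rolled → 11.01.02; cold-drawn → 11.01.02.02. Scheduled 12%. Ferrule agreement on 11.01.02: RVC < 60%. → 12%.
Line B: zinc → 11.01; wire → 11.01.01; clad → 11.01.01.01. Scheduled 33%. Belmark agreement on 11.02.02.01: 11.01.01.01 not covered; Belmark agreement on 11.02.01: 11.01.01.01 not covered. → 33%.
Line C: stainless steel → 11.02; flat-rolled → 11.02.03; hot-rolled → 11.02.03.03. Scheduled 3%. No special measure applies. → 3%.
Sum: 12% + 33% + 3% = 48%.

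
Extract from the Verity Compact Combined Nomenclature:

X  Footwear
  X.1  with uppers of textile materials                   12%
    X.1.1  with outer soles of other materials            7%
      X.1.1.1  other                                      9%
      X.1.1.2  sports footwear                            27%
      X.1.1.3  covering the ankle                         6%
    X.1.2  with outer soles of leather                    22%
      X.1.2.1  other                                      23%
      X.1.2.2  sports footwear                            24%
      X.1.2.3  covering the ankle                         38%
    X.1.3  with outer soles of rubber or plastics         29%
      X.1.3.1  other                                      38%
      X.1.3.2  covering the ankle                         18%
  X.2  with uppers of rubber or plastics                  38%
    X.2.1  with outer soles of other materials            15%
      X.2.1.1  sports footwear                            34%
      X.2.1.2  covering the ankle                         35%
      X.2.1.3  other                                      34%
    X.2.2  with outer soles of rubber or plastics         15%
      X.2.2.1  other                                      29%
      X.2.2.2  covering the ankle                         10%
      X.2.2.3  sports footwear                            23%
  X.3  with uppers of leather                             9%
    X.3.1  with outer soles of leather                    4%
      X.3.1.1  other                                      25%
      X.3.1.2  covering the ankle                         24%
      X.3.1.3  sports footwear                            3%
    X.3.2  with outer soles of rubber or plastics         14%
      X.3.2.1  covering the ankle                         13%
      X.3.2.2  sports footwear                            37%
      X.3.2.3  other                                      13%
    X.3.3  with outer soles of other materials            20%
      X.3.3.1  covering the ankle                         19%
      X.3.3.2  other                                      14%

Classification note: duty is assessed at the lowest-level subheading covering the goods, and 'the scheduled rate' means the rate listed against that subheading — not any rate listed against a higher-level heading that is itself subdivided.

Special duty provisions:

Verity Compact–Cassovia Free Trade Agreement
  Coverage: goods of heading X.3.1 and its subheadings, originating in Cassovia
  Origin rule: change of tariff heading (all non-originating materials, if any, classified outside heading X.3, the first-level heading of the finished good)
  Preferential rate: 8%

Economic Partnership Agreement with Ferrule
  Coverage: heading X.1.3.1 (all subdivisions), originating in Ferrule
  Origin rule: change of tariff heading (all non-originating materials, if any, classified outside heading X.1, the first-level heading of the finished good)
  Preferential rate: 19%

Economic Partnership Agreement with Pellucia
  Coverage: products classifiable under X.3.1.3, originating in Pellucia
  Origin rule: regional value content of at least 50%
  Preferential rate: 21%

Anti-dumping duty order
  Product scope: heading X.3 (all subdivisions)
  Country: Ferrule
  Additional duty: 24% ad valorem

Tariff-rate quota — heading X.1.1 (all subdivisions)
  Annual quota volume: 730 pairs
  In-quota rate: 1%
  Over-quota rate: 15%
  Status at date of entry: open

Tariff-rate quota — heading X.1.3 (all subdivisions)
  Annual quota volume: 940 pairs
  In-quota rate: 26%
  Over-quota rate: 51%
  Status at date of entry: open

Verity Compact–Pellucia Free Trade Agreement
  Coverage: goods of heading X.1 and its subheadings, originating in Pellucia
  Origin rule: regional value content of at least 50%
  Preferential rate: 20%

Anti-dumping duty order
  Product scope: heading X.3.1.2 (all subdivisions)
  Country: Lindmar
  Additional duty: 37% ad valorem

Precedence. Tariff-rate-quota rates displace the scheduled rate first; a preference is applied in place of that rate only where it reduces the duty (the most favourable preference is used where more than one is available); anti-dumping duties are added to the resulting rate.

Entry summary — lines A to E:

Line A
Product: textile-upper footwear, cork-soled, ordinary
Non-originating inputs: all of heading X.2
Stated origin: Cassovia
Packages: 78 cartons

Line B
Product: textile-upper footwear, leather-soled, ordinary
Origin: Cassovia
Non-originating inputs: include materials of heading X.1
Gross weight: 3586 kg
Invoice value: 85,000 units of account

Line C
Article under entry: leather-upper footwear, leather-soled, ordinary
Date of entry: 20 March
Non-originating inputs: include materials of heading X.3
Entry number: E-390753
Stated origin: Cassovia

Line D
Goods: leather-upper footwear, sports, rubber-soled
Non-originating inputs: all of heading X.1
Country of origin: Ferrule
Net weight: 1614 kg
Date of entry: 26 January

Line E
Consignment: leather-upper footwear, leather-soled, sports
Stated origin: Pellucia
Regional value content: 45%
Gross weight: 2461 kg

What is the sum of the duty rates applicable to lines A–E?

Line A: textile-upper → X.1; cork-soled → X.1.1; ordinary → X.1.1.1. Scheduled 9%. quota on X.1.1 open → in-quota 1%; Cassovia agreement on X.3.1: X.1.1.1 not covered. → 1%.
Line B: textile-upper → X.1; leather-soled → X.1.2; ordinary → X.1.2.1. Scheduled 23%. Cassovia agreement on X.3.1: X.1.2.1 not covered. → 23%.
Line C: leather-upper → X.3; leather-soled → X.3.1; ordinary → X.3.1.1. Scheduled 25%. Cassovia agreement on X.3.1: CTH not met. → 25%.
Line D: leather-upper → X.3; rubber-soled → X.3.2; sports → X.3.2.2. Scheduled 37%. Ferrule agreement on X.1.3.1: X.3.2.2 not covered; anti-dumping (Ferrule, X.3): +24%; total 37% + 24% = 61%. → 61%.
Line E: leather-upper → X.3; leather-soled → X.3.1; sports → X.3.1.3. Scheduled 3%. Pellucia agreement on X.3.1.3: RVC < 50%; Pellucia agreement on X.1: X.3.1.3 not covered. → 3%.
Sum: 1% + 23% + 25% + 61% + 3% = 113%.

113%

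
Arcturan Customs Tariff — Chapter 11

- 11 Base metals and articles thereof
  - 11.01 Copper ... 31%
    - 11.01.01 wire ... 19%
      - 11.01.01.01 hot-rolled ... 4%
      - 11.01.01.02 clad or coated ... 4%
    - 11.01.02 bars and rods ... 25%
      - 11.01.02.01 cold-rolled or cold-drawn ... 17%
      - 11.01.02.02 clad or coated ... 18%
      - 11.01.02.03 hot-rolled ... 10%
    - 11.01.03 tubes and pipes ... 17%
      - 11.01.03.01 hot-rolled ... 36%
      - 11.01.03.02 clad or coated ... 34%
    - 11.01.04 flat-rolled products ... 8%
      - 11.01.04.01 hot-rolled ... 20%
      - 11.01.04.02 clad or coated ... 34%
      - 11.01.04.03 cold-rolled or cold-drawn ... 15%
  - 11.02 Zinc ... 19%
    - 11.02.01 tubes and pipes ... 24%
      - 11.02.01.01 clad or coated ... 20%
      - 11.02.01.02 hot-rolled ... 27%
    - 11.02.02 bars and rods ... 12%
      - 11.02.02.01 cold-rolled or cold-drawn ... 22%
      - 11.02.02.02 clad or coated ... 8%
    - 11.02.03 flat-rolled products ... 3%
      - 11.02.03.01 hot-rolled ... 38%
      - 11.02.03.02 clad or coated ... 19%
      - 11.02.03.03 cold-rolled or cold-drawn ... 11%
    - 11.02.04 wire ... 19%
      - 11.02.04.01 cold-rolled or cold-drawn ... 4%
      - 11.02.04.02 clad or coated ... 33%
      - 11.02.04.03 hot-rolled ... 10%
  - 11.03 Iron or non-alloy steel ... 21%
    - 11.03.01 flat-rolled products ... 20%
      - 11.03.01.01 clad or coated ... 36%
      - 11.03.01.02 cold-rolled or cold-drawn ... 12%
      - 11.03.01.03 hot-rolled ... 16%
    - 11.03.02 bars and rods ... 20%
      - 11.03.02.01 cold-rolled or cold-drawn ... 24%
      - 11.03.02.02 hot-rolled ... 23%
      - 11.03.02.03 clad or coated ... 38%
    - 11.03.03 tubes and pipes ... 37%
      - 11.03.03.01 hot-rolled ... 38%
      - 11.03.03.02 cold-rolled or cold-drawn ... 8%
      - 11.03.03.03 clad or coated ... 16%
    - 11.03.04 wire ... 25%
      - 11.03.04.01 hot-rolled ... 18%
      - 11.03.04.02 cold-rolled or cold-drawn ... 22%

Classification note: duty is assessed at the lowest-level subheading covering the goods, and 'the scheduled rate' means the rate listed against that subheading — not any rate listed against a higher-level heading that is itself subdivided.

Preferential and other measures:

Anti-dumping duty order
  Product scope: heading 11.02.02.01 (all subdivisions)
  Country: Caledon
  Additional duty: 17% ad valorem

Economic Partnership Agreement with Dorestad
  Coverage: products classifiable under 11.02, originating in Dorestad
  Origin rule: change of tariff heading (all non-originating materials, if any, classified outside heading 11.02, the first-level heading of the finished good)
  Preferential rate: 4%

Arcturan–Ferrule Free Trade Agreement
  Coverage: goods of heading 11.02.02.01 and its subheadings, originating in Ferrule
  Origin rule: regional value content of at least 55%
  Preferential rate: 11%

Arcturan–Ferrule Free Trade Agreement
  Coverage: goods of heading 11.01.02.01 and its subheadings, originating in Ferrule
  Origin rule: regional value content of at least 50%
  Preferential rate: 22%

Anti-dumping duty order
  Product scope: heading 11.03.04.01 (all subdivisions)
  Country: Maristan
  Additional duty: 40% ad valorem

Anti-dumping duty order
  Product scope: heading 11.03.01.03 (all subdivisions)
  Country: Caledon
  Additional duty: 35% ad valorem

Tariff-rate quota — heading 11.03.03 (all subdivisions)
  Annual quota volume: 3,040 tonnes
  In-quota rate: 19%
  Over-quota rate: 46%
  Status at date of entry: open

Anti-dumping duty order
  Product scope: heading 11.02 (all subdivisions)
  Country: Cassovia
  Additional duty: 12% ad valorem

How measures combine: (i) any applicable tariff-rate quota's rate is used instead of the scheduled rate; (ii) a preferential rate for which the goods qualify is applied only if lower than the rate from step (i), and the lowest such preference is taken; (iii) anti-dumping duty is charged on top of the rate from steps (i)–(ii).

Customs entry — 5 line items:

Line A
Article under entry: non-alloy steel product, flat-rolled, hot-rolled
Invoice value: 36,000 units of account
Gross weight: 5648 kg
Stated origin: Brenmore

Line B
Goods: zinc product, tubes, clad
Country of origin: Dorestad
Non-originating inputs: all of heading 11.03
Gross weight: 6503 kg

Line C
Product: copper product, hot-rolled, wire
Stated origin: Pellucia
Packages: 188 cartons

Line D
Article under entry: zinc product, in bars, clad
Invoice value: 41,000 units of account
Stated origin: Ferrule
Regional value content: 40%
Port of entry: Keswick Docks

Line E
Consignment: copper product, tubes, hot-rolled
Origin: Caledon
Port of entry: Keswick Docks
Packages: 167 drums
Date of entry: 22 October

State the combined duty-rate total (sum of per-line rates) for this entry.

68%

Line A: non-alloy steel → 11.03; flat-rolled → 11.03.01; hot-rolled → 11.03.01.03. Scheduled 16%. No special measure applies. → 16%.
Line B: zinc → 11.02; tubes → 11.02.01; clad → 11.02.01.01. Scheduled 20%. Dorestad agreement on 11.02: CTH met → 4% available; preferential 4%. → 4%.
Line C: copper → 11.01; wire → 11.01.01; hot-rolled → 11.01.01.01. Scheduled 4%. No special measure applies. → 4%.
Line D: zinc → 11.02; in bars → 11.02.02; clad → 11.02.02.02. Scheduled 8%. Ferrule agreement on 11.02.02.01: 11.02.02.02 not covered; Ferrule agreement on 11.01.02.01: 11.02.02.02 not covered. → 8%.
Line E: copper → 11.01; tubes → 11.01.03; hot-rolled → 11.01.03.01. Scheduled 36%. No special measure applies. → 36%.
Sum: 16% + 4% + 4% + 8% + 36% = 68%.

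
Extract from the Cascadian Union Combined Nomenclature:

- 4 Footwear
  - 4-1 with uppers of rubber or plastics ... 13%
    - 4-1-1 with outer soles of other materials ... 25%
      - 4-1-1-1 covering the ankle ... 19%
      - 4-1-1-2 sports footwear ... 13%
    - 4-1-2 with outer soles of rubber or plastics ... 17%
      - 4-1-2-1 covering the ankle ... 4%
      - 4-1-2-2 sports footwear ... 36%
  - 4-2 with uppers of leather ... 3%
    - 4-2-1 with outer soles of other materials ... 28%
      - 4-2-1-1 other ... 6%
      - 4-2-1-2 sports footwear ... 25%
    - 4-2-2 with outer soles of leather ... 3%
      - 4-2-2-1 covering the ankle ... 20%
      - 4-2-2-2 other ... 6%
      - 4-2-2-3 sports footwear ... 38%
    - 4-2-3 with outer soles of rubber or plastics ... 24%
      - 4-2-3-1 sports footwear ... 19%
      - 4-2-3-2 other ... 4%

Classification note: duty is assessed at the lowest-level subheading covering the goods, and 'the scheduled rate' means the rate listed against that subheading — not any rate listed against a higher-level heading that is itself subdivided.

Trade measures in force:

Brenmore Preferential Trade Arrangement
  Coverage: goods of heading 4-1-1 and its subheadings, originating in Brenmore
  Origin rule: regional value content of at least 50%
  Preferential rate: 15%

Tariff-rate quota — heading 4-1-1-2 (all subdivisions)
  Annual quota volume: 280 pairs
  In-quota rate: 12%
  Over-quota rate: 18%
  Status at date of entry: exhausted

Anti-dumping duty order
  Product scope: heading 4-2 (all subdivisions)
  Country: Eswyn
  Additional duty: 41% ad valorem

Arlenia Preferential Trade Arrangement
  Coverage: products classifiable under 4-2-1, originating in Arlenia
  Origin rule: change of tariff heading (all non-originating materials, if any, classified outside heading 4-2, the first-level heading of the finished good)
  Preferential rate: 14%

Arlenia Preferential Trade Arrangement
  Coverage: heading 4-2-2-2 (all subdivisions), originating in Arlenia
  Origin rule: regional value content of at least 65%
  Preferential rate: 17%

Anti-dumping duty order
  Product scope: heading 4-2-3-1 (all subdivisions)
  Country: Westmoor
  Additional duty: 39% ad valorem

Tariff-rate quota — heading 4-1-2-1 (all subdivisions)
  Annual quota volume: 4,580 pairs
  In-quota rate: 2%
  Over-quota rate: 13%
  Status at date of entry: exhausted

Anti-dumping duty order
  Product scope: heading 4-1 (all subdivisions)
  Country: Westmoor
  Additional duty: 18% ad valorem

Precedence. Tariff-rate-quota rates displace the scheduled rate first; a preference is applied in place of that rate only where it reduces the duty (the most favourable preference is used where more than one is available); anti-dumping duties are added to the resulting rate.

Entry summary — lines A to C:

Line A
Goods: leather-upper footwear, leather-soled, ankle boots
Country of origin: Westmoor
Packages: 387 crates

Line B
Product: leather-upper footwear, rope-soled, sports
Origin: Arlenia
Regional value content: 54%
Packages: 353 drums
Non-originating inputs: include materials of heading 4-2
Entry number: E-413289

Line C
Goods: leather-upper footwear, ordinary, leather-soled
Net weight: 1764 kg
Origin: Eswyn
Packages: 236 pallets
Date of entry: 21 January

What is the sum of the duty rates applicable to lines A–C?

92%

Line A: leather-upper → 4-2; leather-soled → 4-2-2; ankle boots → 4-2-2-1. Scheduled 20%. No special measure applies. → 20%.
Line B: leather-upper → 4-2; rope-soled → 4-2-1; sports → 4-2-1-2. Scheduled 25%. Arlenia agreement on 4-2-1: CTH not met; Arlenia agreement on 4-2-2-2: 4-2-1-2 not covered. → 25%.
Line C: leather-upper → 4-2; leather-soled → 4-2-2; ordinary → 4-2-2-2. Scheduled 6%. anti-dumping (Eswyn, 4-2): +41%; total 6% + 41% = 47%. → 47%.
Sum: 20% + 25% + 47% = 92%.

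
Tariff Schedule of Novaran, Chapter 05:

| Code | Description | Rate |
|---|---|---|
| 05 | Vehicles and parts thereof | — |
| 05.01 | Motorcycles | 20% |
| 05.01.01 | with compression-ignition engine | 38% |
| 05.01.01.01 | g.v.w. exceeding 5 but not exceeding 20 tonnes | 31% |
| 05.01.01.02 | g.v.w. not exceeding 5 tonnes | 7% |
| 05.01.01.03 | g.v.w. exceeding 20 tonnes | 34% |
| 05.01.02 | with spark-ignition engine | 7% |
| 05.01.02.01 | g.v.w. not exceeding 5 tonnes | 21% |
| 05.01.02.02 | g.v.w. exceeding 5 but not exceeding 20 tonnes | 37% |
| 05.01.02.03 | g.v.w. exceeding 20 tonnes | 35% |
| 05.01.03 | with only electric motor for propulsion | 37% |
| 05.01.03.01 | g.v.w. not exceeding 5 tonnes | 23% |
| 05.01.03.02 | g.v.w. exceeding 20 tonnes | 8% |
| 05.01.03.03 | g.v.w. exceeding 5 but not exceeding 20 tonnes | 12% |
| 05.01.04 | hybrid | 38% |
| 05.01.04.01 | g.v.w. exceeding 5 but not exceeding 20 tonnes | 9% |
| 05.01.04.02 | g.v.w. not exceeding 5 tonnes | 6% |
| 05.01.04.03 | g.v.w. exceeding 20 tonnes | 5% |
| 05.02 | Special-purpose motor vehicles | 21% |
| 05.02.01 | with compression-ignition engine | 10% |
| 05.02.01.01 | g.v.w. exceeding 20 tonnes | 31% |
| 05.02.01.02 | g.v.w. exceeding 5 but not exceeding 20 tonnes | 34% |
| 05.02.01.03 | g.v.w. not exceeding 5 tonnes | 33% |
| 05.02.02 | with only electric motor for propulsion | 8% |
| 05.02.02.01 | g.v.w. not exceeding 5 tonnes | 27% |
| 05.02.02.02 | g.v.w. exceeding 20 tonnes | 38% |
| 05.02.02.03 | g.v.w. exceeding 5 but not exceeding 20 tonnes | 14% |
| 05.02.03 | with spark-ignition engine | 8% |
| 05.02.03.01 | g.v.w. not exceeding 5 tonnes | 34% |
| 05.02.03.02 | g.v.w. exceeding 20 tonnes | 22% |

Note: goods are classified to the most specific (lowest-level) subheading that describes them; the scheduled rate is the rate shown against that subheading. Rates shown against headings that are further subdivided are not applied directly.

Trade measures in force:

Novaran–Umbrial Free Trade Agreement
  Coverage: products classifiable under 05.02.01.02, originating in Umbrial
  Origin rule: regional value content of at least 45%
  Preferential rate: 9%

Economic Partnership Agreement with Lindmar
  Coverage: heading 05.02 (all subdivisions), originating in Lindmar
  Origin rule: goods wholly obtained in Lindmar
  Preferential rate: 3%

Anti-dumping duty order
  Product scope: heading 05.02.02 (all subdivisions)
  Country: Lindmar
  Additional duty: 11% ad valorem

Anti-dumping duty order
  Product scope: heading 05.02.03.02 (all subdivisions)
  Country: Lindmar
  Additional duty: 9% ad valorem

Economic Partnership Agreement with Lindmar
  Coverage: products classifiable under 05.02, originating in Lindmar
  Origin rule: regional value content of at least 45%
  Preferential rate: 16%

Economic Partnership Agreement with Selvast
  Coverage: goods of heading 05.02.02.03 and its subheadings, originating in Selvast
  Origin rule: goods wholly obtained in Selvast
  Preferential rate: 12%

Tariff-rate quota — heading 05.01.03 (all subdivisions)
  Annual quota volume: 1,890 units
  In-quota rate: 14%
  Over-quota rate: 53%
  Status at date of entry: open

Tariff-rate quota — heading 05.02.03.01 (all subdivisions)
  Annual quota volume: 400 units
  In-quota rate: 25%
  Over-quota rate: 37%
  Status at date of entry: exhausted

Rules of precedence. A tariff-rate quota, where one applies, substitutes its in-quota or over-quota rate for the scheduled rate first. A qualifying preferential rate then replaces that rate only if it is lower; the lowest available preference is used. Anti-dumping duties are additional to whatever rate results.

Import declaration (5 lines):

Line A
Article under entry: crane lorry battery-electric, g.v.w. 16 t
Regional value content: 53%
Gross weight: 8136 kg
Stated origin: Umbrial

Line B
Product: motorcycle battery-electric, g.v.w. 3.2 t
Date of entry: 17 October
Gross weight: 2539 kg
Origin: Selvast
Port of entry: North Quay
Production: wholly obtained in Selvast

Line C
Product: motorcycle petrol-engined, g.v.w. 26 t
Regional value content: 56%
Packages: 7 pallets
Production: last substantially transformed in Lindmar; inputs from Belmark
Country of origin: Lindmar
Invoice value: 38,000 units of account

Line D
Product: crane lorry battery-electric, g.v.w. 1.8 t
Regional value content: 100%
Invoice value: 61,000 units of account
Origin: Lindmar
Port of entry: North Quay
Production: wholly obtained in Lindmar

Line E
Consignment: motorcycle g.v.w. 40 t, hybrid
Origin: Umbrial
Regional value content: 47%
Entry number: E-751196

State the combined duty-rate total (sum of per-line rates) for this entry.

82%

Line A: crane lorry → 05.02; battery-electric → 05.02.02; g.v.w. 16 t → 05.02.02.03. Scheduled 14%. Umbrial agreement on 05.02.01.02: 05.02.02.03 not covered. → 14%.
Line B: motorcycle → 05.01; battery-electric → 05.01.03; g.v.w. 3.2 t → 05.01.03.01. Scheduled 23%. quota on 05.01.03 open → in-quota 14%; Selvast agreement on 05.02.02.03: 05.01.03.01 not covered. → 14%.
Line C: motorcycle → 05.01; petrol-engined → 05.01.02; g.v.w. 26 t → 05.01.02.03. Scheduled 35%. Lindmar agreement on 05.02: 05.01.02.03 not covered; Lindmar agreement on 05.02: 05.01.02.03 not covered. → 35%.
Line D: crane lorry → 05.02; battery-electric → 05.02.02; g.v.w. 1.8 t → 05.02.02.01. Scheduled 27%. Lindmar agreement on 05.02: wholly obtained → 3% available; Lindmar agreement on 05.02: RVC ≥ 45% → 16% available; preferential 3%; anti-dumping (Lindmar, 05.02.02): +11%; total 3% + 11% = 14%. → 14%.
Line E: motorcycle → 05.01; hybrid → 05.01.04; g.v.w. 40 t → 05.01.04.03. Scheduled 5%. Umbrial agreement on 05.02.01.02: 05.01.04.03 not covered. → 5%.
Sum: 14% + 14% + 35% + 14% + 5% = 82%.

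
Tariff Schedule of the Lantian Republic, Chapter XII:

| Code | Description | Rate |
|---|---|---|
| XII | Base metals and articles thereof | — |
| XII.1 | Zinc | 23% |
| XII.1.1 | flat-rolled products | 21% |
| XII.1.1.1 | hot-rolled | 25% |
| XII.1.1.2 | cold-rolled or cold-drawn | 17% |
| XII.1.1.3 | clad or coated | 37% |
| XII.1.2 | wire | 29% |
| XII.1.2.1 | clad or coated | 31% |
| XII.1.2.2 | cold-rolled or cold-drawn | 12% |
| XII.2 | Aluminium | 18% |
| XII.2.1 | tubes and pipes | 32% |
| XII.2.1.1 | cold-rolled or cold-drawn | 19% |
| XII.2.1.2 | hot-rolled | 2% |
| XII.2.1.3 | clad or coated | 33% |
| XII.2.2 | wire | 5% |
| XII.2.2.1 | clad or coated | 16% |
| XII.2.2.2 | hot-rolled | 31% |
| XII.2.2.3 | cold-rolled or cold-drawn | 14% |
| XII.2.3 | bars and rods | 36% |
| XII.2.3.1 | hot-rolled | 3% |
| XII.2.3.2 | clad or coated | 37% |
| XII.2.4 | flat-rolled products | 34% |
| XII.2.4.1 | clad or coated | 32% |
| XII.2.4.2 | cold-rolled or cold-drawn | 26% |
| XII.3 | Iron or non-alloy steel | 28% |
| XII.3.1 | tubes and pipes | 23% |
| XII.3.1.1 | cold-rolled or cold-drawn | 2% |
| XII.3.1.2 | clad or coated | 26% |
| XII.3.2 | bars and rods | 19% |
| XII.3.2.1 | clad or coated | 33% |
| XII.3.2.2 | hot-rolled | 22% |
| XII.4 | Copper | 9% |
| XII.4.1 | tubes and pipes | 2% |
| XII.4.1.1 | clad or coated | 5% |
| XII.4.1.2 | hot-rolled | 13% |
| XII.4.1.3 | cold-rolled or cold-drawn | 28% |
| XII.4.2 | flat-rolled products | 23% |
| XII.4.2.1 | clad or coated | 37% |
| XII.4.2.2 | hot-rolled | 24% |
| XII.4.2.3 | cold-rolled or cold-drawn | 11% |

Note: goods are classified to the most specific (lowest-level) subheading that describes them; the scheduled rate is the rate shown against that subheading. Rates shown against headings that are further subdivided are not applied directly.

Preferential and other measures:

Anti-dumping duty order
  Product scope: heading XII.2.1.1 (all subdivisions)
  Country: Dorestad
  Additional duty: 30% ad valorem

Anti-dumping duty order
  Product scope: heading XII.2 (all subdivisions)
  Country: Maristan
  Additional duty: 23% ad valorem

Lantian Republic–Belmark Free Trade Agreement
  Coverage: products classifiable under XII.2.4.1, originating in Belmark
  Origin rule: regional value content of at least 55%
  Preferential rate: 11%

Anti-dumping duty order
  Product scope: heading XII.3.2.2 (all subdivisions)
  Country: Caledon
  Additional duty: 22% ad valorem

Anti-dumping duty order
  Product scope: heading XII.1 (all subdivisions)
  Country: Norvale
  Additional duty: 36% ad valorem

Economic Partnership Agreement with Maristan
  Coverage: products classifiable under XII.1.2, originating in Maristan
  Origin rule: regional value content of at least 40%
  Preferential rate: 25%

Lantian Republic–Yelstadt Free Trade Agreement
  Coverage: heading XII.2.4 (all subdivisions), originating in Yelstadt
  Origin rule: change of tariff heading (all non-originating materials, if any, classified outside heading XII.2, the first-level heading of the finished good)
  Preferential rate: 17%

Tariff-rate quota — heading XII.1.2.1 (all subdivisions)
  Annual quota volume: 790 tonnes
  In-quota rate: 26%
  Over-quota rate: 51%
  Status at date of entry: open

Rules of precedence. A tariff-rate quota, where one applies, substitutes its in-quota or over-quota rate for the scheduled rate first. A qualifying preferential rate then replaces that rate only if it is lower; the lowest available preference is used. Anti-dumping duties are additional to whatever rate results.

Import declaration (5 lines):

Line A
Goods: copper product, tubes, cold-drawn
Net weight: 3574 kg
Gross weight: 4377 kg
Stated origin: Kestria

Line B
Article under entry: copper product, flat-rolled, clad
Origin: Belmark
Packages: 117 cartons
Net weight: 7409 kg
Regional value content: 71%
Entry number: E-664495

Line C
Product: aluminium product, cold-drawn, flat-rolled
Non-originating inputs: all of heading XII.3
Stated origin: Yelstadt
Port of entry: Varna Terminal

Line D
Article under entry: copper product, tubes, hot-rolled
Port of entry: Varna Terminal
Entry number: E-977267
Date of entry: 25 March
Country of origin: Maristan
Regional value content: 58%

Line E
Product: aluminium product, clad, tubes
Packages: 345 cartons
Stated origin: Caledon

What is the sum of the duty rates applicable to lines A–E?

Line A: copper → XII.4; tubes → XII.4.1; cold-drawn → XII.4.1.3. Scheduled 28%. No special measure applies. → 28%.
Line B: copper → XII.4; flat-rolled → XII.4.2; clad → XII.4.2.1. Scheduled 37%. Belmark agreement on XII.2.4.1: XII.4.2.1 not covered. → 37%.
Line C: aluminium → XII.2; flat-rolled → XII.2.4; cold-drawn → XII.2.4.2. Scheduled 26%. Yelstadt agreement on XII.2.4: CTH met → 17% available; preferential 17%. → 17%.
Line D: copper → XII.4; tubes → XII.4.1; hot-rolled → XII.4.1.2. Scheduled 13%. Maristan agreement on XII.1.2: XII.4.1.2 not covered. → 13%.
Line E: aluminium → XII.2; tubes → XII.2.1; clad → XII.2.1.3. Scheduled 33%. No special measure applies. → 33%.
Sum: 28% + 37% + 17% + 13% + 33% = 128%.

128%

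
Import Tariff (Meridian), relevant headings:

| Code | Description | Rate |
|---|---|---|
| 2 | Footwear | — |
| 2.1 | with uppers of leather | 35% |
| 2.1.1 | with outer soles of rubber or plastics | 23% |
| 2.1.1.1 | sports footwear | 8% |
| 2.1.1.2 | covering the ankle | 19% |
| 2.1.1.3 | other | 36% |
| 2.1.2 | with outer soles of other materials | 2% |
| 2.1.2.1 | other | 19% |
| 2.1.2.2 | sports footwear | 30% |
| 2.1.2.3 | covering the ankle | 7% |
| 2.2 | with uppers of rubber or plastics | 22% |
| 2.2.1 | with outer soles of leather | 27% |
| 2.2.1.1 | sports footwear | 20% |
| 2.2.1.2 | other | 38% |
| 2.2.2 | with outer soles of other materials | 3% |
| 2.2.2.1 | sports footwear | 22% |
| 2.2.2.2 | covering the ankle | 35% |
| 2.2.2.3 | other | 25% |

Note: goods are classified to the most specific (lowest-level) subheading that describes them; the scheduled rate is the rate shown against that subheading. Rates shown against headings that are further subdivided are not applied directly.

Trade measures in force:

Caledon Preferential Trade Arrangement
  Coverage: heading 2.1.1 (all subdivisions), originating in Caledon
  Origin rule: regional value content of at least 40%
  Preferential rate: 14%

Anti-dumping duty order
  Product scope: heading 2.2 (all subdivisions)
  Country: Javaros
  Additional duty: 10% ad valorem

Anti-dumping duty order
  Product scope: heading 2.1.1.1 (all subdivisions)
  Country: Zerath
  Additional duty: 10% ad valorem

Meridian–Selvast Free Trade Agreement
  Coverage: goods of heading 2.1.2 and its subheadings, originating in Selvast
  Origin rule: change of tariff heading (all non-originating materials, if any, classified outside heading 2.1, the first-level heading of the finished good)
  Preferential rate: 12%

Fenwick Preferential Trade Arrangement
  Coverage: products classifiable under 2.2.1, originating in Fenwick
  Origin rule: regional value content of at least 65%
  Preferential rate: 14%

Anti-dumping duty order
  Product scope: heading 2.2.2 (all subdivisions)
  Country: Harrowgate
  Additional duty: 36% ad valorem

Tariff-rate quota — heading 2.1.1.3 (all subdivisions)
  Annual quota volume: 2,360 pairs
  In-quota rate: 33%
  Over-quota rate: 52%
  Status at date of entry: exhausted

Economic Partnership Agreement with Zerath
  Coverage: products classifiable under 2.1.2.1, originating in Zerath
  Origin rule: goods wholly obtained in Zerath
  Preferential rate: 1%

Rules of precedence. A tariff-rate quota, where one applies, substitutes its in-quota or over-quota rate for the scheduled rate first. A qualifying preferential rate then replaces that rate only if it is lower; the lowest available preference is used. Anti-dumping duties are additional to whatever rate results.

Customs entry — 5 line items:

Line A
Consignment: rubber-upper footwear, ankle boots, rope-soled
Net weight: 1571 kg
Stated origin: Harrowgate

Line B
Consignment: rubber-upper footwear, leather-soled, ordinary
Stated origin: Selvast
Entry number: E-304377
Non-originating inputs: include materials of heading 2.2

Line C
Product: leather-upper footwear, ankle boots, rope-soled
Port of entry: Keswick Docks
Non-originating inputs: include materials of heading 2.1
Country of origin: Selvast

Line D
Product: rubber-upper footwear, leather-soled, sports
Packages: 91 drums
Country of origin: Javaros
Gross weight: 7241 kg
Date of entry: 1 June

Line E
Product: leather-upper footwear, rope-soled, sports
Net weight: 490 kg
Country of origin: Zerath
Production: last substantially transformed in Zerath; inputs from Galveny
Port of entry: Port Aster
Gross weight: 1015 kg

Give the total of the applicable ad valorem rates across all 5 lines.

Line A: rubber-upper → 2.2; rope-soled → 2.2.2; ankle boots → 2.2.2.2. Scheduled 35%. anti-dumping (Harrowgate, 2.2.2): +36%; total 35% + 36% = 71%. → 71%.
Line B: rubber-upper → 2.2; leather-soled → 2.2.1; ordinary → 2.2.1.2. Scheduled 38%. Selvast agreement on 2.1.2: 2.2.1.2 not covered. → 38%.
Line C: leather-upper → 2.1; rope-soled → 2.1.2; ankle boots → 2.1.2.3. Scheduled 7%. Selvast agreement on 2.1.2: CTH not met. → 7%.
Line D: rubber-upper → 2.2; leather-soled → 2.2.1; sports → 2.2.1.1. Scheduled 20%. anti-dumping (Javaros, 2.2): +10%; total 20% + 10% = 30%. → 30%.
Line E: leather-upper → 2.1; rope-soled → 2.1.2; sports → 2.1.2.2. Scheduled 30%. Zerath agreement on 2.1.2.1: 2.1.2.2 not covered. → 30%.
Sum: 71% + 38% + 7% + 30% + 30% = 176%.

176%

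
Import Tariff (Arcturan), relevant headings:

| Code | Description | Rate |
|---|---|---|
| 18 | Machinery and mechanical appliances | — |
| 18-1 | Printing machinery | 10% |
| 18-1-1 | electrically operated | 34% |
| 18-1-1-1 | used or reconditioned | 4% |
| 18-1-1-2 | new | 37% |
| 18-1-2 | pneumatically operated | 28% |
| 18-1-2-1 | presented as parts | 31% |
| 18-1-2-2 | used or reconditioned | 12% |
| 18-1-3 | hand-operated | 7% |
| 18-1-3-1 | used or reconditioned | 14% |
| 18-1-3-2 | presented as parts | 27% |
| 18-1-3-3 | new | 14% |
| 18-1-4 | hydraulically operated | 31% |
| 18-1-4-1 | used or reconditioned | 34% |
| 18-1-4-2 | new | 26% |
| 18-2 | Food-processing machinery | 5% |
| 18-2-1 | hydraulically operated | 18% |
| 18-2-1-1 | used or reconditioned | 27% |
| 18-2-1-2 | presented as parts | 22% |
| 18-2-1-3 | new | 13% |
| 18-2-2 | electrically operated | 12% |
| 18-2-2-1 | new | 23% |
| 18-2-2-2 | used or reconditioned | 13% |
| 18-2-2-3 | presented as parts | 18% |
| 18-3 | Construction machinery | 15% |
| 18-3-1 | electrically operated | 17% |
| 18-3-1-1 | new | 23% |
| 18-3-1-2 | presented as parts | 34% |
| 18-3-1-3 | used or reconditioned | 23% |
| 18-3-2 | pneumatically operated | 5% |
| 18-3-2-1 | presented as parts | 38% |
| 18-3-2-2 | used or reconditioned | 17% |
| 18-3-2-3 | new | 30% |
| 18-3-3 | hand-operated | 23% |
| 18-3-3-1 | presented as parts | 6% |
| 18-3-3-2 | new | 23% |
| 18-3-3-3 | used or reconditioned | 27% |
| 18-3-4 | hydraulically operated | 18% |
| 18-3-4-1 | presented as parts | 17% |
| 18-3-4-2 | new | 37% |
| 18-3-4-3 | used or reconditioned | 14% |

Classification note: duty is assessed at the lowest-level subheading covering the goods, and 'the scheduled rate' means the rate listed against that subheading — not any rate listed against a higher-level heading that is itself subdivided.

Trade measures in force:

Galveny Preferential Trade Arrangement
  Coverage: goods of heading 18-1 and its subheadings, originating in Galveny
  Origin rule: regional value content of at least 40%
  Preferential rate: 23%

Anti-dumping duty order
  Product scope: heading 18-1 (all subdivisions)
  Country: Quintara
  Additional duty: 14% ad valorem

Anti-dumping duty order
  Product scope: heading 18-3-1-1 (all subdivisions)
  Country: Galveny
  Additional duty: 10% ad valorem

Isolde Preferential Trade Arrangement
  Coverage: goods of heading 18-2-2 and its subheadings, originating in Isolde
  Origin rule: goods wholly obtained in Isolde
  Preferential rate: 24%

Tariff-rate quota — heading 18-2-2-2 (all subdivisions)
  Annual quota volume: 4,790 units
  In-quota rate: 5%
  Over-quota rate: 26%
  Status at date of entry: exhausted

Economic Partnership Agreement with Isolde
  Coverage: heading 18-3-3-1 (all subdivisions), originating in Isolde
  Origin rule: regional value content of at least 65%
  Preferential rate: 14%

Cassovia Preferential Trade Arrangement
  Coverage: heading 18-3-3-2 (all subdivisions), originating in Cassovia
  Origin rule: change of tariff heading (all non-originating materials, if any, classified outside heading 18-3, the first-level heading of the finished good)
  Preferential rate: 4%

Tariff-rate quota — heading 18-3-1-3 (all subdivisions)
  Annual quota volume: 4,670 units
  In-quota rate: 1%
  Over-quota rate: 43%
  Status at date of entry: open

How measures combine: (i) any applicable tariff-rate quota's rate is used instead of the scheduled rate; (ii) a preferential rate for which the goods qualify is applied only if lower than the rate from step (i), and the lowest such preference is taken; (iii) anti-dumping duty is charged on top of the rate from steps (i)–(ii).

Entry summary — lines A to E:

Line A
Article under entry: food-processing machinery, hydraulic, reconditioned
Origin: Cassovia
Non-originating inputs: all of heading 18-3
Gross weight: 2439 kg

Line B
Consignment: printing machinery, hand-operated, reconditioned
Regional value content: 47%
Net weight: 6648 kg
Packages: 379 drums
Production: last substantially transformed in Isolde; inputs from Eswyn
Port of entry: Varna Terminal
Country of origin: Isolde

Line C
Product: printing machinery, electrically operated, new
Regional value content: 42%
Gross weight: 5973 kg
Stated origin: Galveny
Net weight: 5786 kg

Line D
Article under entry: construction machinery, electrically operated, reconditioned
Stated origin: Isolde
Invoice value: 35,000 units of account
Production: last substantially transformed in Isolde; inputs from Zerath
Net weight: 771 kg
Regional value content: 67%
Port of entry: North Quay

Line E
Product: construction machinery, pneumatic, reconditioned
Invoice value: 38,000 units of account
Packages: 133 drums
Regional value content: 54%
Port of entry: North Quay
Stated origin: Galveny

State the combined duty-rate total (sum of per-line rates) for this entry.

82%

Line A: food-processing → 18-2; hydraulic → 18-2-1; reconditioned → 18-2-1-1. Scheduled 27%. Cassovia agreement on 18-3-3-2: 18-2-1-1 not covered. → 27%.
Line B: printing → 18-1; hand-operated → 18-1-3; reconditioned → 18-1-3-1. Scheduled 14%. Isolde agreement on 18-2-2: 18-1-3-1 not covered; Isolde agreement on 18-3-3-1: 18-1-3-1 not covered. → 14%.
Line C: printing → 18-1; electrically operated → 18-1-1; new → 18-1-1-2. Scheduled 37%. Galveny agreement on 18-1: RVC ≥ 40% → 23% available; preferential 23%. → 23%.
Line D: construction → 18-3; electrically operated → 18-3-1; reconditioned → 18-3-1-3. Scheduled 23%. quota on 18-3-1-3 open → in-quota 1%; Isolde agreement on 18-2-2: 18-3-1-3 not covered; Isolde agreement on 18-3-3-1: 18-3-1-3 not covered. → 1%.
Line E: construction → 18-3; pneumatic → 18-3-2; reconditioned → 18-3-2-2. Scheduled 17%. Galveny agreement on 18-1: 18-3-2-2 not covered. → 17%.
Sum: 27% + 14% + 23% + 1% + 17% = 82%.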